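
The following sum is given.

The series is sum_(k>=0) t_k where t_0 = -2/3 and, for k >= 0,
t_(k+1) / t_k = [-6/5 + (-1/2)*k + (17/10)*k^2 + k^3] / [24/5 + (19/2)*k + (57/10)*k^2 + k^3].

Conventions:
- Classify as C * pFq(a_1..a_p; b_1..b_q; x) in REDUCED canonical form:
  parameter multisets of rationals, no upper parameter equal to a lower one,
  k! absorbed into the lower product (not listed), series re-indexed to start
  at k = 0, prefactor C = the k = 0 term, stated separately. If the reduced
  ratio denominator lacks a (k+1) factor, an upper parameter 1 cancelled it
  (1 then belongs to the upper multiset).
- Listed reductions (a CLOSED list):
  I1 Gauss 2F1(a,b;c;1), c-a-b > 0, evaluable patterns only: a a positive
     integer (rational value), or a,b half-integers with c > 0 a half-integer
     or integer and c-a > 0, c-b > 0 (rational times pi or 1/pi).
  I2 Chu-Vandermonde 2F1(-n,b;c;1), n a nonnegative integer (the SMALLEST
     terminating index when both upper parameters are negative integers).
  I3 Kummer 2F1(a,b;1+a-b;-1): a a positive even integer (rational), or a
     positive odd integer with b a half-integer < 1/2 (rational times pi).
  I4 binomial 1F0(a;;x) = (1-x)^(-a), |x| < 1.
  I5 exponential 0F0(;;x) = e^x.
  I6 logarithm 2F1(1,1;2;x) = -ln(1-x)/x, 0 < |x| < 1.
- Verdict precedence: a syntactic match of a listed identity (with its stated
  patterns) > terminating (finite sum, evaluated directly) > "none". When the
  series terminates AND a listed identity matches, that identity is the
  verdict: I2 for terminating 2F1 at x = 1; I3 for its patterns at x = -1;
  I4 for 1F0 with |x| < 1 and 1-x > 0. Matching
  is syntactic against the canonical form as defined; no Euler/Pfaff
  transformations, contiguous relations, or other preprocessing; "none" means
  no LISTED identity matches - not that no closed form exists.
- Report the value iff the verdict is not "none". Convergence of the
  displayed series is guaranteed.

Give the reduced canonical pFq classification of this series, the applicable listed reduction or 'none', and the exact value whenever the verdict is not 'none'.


With C = -2/3: the canonical form is 2F1(-4/5, 1; 16/5; 1). Verdict: the Gauss summation I1 applies (x = 1: the Gamma ratio telescopes since c-a-b = 3 > 0 and a = 1 in Z>0). Hence: -22/45.

Key observation: t_0 being -2/3, the ratio is unreduced: k + 3/2 divides both sides (C = -2/3, x = 1).
Adjacent-term ratio: r(k) = 1 * (k-4/5) (k+1) / [(k+16/5) (k+1)] - rational; roots negated = parameters, x = 1, C = -2/3.


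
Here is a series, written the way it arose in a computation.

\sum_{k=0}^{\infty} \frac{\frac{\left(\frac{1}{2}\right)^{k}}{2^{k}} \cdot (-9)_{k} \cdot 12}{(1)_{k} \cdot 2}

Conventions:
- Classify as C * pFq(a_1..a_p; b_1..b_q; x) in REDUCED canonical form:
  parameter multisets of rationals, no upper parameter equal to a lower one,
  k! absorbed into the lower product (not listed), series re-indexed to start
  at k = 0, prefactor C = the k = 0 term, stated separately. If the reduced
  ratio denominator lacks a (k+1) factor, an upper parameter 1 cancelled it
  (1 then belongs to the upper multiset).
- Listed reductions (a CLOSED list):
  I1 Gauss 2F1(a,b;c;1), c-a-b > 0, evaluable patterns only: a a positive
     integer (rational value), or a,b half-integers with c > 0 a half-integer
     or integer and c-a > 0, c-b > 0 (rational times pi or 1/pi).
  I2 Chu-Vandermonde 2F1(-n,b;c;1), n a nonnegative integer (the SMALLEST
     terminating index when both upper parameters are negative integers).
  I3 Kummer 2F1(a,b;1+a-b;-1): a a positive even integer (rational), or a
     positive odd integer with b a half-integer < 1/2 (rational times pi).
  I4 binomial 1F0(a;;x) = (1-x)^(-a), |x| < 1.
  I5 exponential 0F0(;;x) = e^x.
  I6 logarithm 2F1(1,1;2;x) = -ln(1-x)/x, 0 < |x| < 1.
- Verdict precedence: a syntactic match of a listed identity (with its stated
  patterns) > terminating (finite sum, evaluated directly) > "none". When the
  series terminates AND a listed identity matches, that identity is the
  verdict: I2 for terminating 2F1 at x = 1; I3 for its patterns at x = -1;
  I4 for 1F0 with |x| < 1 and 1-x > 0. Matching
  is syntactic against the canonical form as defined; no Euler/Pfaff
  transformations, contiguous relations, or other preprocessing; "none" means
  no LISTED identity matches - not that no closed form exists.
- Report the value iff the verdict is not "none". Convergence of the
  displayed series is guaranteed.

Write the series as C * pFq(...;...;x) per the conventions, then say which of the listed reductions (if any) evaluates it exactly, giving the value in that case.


This is 6 * 1F0(-9; -; \frac{1}{4}) in reduced canonical form. Verdict at x = \frac{1}{4}: binomial (I4) matches (the 1F0 binomial series: exponent 9, x = \frac{1}{4}). Its exact value is \frac{59049}{131072}.

Key step: t_0 = 6 here, and the two k-th powers (C = 6, x = 1/4) combine into one argument.
Step ratio: r(k) = \frac{1}{4} * (k-9) / [(k+1)] - rational in k. x = \frac{1}{4}; t_0 = 6; negate the roots.


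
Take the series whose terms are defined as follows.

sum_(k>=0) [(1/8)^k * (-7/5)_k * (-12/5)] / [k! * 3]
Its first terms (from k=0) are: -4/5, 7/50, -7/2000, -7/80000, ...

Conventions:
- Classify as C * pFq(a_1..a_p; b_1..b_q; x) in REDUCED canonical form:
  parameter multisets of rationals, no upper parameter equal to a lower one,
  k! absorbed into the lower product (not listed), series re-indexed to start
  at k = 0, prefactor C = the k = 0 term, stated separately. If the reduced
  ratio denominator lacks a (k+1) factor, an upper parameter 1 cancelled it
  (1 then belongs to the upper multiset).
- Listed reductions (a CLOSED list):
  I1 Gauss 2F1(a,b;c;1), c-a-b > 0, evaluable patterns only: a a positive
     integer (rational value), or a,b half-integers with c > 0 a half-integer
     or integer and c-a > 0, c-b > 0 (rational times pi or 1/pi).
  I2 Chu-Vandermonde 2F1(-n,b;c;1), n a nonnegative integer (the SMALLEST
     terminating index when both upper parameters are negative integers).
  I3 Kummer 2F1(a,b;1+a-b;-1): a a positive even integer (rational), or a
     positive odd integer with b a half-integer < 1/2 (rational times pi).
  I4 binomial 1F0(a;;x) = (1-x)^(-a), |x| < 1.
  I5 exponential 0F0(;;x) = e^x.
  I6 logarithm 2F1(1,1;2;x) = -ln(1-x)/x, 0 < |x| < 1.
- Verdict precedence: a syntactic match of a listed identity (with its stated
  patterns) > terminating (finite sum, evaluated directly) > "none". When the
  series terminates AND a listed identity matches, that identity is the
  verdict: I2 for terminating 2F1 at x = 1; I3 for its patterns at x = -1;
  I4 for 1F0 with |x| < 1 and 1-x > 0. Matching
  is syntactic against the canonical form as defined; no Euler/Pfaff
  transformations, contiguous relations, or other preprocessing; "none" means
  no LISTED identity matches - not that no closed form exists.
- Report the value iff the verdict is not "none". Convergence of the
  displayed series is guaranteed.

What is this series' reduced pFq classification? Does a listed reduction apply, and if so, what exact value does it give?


At argument 1/8: a 1F0 with upper {-7/5}, lower {-}, scaled by C = -4/5. Verdict: binomial (I4) fires (the 1F0 binomial series: exponent 7/5, x = 1/8). Sum: (-4/5) * (7/8)^(7/5).

First insight: with t_0 = -4/5, the constant factors (C = -4/5, x = 1/8) combine into one prefactor.
Adjacent-term ratio: r(k) = (1/8) * (k-7/5) / [(k+1)] - rational in k, leading ratio (1/8); with t_0 = -4/5, classification follows.


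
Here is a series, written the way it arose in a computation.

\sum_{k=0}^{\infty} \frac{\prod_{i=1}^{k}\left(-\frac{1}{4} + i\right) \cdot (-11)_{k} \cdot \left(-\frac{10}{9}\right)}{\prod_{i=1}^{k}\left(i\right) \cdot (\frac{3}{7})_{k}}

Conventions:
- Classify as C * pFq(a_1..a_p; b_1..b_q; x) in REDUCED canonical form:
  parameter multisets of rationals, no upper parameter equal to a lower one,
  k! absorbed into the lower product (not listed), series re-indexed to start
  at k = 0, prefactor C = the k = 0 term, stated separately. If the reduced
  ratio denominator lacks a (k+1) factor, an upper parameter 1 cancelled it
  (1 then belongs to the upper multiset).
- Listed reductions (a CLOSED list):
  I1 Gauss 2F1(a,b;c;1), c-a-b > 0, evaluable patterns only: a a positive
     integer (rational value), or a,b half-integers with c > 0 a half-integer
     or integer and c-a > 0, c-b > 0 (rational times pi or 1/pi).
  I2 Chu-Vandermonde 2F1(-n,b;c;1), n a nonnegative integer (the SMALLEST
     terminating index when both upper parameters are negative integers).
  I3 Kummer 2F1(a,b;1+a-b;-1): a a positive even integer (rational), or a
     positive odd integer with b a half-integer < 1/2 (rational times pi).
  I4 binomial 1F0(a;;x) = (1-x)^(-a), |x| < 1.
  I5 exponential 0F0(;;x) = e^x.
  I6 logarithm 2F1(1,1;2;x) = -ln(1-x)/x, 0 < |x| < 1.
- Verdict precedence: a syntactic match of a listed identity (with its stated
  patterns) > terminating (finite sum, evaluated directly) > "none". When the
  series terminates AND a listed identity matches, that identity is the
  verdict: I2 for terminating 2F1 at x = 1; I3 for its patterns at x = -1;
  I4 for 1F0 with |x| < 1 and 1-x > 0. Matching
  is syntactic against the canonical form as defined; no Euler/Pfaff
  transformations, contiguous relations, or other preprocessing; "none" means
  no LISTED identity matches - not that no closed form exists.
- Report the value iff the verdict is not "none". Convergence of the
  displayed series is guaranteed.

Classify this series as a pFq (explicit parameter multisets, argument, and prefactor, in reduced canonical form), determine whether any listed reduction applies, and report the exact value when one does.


Reduced: x = 1, 2F1, upper = {-11, \frac{3}{4}}, lower = {\frac{3}{7}}, C = -\frac{10}{9}. Verdict: this is the Chu-Vandermonde identity I2 (terminating 2F1 at x = 1 with n = 11, b = 3/4, c = \frac{3}{7}). Its exact value is \frac{88125686356275}{931858116247552}.

The tell: t_0 = -\frac{10}{9} here, and the product of the first k integers (prefactor -10/9) is k!.
Adjacent-term ratio: r(k) = 1 * (k-11) (k+\frac{3}{4}) / [(k+\frac{3}{7}) (k+1)] - rational in k, leading ratio 1; with t_0 = -\frac{10}{9}, classification follows.


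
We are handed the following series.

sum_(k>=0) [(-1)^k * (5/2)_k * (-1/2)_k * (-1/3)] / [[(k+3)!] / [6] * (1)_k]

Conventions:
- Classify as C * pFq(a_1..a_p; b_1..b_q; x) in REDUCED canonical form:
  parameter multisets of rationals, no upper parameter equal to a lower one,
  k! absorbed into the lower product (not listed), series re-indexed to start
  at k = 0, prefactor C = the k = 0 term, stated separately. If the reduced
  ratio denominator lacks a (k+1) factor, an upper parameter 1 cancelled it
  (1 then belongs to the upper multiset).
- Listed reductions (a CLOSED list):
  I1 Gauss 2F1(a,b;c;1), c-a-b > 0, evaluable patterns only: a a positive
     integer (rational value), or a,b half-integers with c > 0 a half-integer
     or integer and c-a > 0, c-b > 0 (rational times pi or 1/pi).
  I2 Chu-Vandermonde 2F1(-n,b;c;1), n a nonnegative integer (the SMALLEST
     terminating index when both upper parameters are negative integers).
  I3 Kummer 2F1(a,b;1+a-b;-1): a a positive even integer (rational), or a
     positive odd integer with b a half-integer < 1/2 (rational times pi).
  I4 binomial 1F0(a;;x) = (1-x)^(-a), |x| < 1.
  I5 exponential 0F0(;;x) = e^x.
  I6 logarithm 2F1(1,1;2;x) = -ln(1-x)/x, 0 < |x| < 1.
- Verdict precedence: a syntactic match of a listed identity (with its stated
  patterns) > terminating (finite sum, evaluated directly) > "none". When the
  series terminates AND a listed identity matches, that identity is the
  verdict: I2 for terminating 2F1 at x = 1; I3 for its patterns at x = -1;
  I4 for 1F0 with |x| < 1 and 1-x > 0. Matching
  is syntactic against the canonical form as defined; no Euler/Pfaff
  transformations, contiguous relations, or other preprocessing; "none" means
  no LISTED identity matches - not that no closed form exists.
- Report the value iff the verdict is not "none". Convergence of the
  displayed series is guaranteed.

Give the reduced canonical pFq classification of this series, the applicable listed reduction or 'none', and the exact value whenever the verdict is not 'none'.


Prefactor -1/3, argument -1: 2F1 with upper {-1/2, 5/2} over lower {4}. Verdict: none. No listed pattern accepts 2F1(-1/2, 5/2; 4; -1).

Key observation: with t_0 = -1/3, the denominator's factorial ratio (prefactor -1/3) is a lower Pochhammer.
Adjacent-term ratio: r(k) = (-1) * (k-1/2) (k+5/2) / [(k+4) (k+1)] - rational in k, leading ratio (-1); with t_0 = -1/3, classification follows.


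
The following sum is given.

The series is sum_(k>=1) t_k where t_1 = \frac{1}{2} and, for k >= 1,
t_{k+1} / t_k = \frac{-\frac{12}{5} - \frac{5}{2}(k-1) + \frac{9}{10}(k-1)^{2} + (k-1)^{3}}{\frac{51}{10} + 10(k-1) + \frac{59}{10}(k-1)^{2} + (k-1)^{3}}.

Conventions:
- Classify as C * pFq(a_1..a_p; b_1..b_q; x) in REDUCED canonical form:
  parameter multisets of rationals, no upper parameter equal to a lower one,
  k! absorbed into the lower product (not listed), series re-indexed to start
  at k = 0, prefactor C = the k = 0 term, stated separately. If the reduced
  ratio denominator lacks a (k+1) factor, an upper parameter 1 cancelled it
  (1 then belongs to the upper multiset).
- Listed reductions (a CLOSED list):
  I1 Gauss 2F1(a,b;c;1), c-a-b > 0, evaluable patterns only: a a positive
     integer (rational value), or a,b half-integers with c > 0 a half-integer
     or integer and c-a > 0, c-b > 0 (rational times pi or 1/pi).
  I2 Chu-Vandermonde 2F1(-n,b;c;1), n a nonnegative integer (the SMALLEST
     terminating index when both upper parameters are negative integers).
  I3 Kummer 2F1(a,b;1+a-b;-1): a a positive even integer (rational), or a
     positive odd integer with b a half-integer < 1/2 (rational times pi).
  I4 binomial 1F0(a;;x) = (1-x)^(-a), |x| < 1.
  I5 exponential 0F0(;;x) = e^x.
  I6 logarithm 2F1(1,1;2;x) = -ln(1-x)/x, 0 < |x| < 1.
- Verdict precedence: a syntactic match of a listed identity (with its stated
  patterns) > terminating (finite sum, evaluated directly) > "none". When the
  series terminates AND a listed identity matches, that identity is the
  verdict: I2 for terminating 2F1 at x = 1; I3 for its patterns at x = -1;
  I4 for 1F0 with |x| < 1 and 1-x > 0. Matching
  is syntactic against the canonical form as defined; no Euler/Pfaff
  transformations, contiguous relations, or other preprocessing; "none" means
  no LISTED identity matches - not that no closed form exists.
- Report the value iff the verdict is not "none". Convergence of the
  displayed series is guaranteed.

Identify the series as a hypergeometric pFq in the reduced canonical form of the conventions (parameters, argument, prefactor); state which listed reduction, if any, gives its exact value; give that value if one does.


Reduced: x = 1, 2F1, upper = {-\frac{8}{5}, 1}, lower = {\frac{17}{5}}, C = \frac{1}{2}. Verdict: this is Gauss's theorem (I1) (x = 1: the Gamma ratio telescopes since c-a-b = 4 > 0 and a = 1 in Z>0). Value: \frac{3}{10}.

Structural cue: with t_0 = \frac{1}{2}, roots of the ratio polynomials (C = 1/2) are the negated parameters.
Step ratio: r(k) = 1 * (k-\frac{8}{5}) (k+1) / [(k+\frac{17}{5}) (k+1)] ; factor over Q: parameters, x = 1, and C = \frac{1}{2}.


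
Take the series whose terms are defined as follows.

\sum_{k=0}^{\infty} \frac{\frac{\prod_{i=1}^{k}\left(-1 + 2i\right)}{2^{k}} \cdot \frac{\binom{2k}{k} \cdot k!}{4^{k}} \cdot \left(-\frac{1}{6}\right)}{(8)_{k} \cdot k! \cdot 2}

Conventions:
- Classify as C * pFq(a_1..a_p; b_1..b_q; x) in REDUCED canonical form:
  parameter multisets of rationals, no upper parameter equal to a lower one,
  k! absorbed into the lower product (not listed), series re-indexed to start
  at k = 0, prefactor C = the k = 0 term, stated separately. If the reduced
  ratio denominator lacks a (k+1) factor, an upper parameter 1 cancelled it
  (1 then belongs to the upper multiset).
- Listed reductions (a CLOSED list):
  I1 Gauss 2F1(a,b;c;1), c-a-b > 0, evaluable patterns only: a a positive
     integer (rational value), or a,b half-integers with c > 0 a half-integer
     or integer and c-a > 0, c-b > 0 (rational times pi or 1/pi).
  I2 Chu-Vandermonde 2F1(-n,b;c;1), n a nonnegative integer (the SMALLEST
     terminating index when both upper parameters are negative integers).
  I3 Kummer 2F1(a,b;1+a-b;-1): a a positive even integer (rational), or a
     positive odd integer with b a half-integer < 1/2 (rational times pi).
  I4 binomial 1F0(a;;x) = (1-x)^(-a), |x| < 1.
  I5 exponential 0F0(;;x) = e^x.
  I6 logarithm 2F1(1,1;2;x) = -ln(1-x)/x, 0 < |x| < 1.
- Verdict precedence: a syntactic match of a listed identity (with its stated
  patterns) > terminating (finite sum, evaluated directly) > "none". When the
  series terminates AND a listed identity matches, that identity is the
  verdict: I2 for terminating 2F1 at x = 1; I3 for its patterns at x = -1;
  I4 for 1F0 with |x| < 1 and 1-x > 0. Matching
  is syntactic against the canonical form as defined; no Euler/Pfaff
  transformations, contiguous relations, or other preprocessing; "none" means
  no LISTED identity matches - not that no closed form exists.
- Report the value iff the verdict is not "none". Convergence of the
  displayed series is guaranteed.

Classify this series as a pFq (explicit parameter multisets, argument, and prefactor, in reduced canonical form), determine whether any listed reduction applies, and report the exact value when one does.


The series (x = 1) is 2F1: upper {\frac{1}{2}, \frac{1}{2}}, lower {8}, prefactor -\frac{1}{12}. Verdict: the half-integer Gauss pattern (I1) matches (x = 1; upper {\frac{1}{2}, \frac{1}{2}} half-integers, c = 8 in the evaluable pattern). Sum: \left(-\frac{1048576}{3864861}\right) / \pi.

Key step: t_0 being -\frac{1}{12}, C(2k,k) (C = -1/12) equals 4^k (1/2)_k / k!.
Step ratio: r(k) = 1 * (k+\frac{1}{2}) (k+\frac{1}{2}) / [(k+8) (k+1)] - rational in k, leading ratio 1; with t_0 = -\frac{1}{12}, classification follows.


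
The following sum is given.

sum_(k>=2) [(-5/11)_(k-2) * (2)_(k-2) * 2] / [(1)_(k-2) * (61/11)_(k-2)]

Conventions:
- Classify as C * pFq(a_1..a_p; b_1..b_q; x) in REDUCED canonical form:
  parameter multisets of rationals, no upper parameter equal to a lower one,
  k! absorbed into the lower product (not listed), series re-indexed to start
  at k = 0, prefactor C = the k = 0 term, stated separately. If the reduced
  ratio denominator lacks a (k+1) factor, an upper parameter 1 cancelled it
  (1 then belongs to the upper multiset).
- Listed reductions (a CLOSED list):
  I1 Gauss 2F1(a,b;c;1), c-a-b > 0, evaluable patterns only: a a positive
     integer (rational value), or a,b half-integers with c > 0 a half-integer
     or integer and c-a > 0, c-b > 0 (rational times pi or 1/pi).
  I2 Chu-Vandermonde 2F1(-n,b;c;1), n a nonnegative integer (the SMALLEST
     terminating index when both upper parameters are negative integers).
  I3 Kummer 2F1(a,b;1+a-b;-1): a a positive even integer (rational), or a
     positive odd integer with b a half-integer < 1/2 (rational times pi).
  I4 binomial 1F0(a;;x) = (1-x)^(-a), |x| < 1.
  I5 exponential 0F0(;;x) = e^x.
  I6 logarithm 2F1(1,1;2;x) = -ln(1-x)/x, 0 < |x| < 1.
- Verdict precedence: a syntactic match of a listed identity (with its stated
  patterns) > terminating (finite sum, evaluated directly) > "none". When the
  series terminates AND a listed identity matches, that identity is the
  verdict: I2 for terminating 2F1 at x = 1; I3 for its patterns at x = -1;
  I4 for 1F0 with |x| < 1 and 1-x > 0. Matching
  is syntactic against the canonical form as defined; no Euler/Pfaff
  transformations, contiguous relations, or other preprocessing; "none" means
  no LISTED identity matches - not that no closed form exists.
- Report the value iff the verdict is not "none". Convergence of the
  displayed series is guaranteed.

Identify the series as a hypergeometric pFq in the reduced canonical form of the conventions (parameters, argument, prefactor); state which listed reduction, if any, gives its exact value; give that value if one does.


The series (x = 1) is 2F1: upper {-5/11, 2}, lower {61/11}, prefactor 2. Verdict: the Gauss summation I1 applies (x = 1: the Gamma ratio telescopes since c-a-b = 4 > 0 and a = 2 in Z>0). Value: 195/121.

First insight: from the first term 2: (1)_k (C = 2) is k! itself.
Consecutive-term ratio: r(k) = 1 * (k-5/11) (k+2) / [(k+61/11) (k+1)] ; factor over Q: parameters, x = 1, and C = 2.


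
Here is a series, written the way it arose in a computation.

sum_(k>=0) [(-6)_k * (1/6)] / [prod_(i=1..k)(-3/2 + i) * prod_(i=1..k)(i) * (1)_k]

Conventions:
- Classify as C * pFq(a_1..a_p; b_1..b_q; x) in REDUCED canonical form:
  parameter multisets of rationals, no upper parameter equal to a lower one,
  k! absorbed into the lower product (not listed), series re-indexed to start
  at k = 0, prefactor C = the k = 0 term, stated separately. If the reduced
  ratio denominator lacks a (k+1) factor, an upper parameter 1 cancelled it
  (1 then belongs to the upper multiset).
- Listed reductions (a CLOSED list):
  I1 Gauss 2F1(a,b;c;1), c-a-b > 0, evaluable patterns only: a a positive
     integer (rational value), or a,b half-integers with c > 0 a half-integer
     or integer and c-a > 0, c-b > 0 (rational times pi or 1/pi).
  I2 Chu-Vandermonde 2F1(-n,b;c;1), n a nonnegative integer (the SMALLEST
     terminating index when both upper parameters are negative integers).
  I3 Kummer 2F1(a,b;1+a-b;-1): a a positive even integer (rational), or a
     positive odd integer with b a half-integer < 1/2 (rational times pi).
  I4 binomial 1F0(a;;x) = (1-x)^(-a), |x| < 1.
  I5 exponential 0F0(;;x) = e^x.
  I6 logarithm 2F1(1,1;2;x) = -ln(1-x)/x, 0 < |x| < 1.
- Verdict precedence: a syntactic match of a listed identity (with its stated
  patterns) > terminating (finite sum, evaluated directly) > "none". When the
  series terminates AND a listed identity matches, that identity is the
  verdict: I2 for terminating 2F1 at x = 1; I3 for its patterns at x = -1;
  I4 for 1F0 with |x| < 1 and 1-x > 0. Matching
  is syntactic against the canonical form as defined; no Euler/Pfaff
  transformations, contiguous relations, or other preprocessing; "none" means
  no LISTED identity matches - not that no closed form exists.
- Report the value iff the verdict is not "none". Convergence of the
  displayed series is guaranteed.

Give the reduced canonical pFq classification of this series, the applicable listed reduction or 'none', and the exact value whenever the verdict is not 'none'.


At argument 1: a 1F2 with upper {-6}, lower {-1/2, 1}, scaled by C = 1/6. Verdict: terminating at k = 6: the factor (-6)_k kills every later term; summing the 7 survivors is exact. Value: -53233/36450.

Structural cue: from the first term 1/6: the lower running product (C = 1/6, x = 1) is a rising factorial.
Adjacent-term ratio: r(k) = 1 * (k-6) / [(k-1/2) (k+1) (k+1)] - rational; roots negated = parameters, x = 1, C = 1/6.


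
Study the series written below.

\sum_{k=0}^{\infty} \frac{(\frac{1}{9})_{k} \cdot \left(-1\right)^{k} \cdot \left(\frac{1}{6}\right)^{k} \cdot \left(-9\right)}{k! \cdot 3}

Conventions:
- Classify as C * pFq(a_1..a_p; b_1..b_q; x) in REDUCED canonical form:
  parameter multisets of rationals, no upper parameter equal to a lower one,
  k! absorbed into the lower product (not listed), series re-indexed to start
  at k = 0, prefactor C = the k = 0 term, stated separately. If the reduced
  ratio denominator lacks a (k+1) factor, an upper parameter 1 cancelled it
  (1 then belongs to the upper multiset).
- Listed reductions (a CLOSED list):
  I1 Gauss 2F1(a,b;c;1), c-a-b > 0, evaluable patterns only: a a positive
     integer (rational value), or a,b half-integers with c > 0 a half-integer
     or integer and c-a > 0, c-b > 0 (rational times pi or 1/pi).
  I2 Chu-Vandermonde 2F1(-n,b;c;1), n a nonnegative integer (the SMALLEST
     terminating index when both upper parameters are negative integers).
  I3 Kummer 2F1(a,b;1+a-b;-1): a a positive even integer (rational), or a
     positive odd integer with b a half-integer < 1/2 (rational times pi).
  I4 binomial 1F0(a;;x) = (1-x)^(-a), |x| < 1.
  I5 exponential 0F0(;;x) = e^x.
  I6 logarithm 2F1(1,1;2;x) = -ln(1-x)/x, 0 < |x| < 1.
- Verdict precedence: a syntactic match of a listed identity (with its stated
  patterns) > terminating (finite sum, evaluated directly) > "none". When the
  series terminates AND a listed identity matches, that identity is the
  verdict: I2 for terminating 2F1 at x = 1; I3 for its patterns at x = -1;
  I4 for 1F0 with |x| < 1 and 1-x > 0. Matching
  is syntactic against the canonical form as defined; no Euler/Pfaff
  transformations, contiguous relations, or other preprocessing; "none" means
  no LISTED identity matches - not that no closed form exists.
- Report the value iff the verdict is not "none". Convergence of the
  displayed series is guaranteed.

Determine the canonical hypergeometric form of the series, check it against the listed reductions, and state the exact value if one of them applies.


This is -3 * 1F0(\frac{1}{9}; -; -\frac{1}{6}) in reduced canonical form. Verdict: the binomial series (I4) fires (the 1F0 binomial series: exponent -1/9, x = -\frac{1}{6}). Exact value: \left(-3\right) \cdot \left(\frac{7}{6}\right)^{-\frac{1}{9}}.

Key step: from the first term -3: the (-1)^k factor (prefactor -3) folds into the argument's sign.
Term ratio: r(k) = -\frac{1}{6} * (k+\frac{1}{9}) / [(k+1)] - poly over poly, x = -\frac{1}{6} from leading terms; C = -3 at k = 0.


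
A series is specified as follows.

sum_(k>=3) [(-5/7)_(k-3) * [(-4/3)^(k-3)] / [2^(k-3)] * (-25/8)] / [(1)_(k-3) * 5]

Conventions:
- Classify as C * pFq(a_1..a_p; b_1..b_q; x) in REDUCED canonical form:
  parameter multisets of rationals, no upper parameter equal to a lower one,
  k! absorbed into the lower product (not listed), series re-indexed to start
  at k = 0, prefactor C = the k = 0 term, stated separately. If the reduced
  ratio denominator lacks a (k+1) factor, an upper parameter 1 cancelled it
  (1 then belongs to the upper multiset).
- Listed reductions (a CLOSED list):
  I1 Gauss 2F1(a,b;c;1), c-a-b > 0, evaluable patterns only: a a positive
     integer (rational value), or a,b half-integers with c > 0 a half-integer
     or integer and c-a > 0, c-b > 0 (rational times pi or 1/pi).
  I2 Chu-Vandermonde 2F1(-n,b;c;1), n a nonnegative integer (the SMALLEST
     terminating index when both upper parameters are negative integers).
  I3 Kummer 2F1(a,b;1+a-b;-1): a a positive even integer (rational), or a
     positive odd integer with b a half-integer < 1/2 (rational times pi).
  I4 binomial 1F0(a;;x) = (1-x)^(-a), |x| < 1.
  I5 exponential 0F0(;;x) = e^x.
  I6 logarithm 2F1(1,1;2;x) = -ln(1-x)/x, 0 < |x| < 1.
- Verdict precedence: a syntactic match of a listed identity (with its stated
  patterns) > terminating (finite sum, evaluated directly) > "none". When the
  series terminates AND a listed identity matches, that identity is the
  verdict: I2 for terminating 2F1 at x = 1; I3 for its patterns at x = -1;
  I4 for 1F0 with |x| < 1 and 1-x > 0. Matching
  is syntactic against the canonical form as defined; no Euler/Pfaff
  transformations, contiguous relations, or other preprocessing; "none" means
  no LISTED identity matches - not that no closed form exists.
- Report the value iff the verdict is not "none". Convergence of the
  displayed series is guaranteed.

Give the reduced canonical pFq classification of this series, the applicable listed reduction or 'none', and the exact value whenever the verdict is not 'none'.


Reduced: x = -2/3, 1F0, upper = {-5/7}, lower = {-}, C = -5/8. Verdict at x = -2/3: the I4 binomial reduction matches (the 1F0 binomial series: exponent 5/7, x = -2/3). Value: (-5/8) * (5/3)^(5/7).

First insight: from the first term -5/8: (1)_k (prefactor -5/8) is k! itself.
Consecutive-term ratio: r(k) = (-2/3) * (k-5/7) / [(k+1)] - rational; roots negated = parameters, x = (-2/3), C = -5/8.


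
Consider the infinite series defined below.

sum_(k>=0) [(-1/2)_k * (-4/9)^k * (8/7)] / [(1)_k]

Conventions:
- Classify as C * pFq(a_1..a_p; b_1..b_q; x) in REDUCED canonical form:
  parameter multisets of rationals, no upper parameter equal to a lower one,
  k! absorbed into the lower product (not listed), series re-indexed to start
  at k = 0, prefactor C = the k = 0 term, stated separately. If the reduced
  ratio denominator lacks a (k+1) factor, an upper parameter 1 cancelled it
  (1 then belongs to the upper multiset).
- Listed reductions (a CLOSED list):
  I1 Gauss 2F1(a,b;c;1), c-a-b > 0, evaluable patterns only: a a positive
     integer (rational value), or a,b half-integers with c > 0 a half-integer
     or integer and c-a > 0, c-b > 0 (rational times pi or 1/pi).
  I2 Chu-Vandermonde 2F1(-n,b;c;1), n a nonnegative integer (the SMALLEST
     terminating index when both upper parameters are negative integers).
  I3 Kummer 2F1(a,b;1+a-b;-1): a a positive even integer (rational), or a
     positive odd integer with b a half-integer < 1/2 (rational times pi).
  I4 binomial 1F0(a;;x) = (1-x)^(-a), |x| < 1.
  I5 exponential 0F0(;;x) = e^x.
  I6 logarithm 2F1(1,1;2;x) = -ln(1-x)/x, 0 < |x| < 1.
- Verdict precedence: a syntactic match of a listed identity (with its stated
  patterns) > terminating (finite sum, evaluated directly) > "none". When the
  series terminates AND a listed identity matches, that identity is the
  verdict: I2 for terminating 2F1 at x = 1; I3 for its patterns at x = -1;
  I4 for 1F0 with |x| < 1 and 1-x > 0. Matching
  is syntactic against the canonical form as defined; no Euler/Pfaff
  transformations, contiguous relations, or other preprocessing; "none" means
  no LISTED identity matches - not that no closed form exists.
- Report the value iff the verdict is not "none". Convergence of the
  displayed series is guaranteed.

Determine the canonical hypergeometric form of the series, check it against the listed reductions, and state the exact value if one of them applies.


Structural cue: t_0 = 8/7 here, and (1)_k (C = 8/7, x = -4/9) is k! itself.
Step ratio: r(k) = (-4/9) * (k-1/2) / [(k+1)] - rational in k. x = (-4/9); t_0 = 8/7; negate the roots.

Classification (C = 8/7): 1F0 with upper {-1/2}, lower {-}, argument x = -4/9. Verdict: the binomial series (I4) matches (the 1F0 binomial series: exponent 1/2, x = -4/9). Exact value: (8/7) * (13/9)^(1/2).


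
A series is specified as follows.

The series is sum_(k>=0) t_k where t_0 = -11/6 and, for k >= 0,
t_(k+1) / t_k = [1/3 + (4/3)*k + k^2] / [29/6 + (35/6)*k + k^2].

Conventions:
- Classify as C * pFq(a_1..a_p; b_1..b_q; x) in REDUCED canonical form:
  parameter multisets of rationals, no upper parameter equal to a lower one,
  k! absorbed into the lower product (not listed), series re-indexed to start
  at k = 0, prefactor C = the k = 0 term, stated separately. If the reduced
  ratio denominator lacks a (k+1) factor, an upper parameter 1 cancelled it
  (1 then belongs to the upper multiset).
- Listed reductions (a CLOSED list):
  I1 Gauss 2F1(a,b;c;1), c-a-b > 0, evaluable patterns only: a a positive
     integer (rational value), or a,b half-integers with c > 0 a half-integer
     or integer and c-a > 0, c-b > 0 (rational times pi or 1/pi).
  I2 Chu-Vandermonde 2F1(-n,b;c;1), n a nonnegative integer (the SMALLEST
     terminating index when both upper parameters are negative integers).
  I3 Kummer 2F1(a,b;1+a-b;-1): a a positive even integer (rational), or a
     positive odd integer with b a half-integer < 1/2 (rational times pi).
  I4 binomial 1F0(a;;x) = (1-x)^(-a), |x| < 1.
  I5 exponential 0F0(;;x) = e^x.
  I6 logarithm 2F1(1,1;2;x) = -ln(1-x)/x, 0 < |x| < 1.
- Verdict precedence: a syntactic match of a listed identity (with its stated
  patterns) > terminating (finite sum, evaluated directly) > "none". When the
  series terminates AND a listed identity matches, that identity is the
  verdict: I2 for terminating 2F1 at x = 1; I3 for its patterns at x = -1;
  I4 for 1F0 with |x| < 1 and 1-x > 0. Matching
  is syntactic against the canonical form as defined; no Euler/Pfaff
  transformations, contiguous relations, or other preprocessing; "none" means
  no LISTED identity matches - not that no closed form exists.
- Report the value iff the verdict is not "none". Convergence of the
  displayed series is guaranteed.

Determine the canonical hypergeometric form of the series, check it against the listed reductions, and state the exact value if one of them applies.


Reduced: x = 1, 2F1, upper = {1/3, 1}, lower = {29/6}, C = -11/6. Verdict: Gauss's theorem (I1) fires (x = 1: the Gamma ratio telescopes since c-a-b = 7/2 > 0 and a = 1 in Z>0). Value: -253/126.

Key step: with t_0 = -11/6, the expanded ratio factors over Q; C = -11/6, x = 1, roots give parameters.
Consecutive-term ratio: r(k) = 1 * (k+1/3) (k+1) / [(k+29/6) (k+1)] - poly over poly, x = 1 from leading terms; C = -11/6 at k = 0.


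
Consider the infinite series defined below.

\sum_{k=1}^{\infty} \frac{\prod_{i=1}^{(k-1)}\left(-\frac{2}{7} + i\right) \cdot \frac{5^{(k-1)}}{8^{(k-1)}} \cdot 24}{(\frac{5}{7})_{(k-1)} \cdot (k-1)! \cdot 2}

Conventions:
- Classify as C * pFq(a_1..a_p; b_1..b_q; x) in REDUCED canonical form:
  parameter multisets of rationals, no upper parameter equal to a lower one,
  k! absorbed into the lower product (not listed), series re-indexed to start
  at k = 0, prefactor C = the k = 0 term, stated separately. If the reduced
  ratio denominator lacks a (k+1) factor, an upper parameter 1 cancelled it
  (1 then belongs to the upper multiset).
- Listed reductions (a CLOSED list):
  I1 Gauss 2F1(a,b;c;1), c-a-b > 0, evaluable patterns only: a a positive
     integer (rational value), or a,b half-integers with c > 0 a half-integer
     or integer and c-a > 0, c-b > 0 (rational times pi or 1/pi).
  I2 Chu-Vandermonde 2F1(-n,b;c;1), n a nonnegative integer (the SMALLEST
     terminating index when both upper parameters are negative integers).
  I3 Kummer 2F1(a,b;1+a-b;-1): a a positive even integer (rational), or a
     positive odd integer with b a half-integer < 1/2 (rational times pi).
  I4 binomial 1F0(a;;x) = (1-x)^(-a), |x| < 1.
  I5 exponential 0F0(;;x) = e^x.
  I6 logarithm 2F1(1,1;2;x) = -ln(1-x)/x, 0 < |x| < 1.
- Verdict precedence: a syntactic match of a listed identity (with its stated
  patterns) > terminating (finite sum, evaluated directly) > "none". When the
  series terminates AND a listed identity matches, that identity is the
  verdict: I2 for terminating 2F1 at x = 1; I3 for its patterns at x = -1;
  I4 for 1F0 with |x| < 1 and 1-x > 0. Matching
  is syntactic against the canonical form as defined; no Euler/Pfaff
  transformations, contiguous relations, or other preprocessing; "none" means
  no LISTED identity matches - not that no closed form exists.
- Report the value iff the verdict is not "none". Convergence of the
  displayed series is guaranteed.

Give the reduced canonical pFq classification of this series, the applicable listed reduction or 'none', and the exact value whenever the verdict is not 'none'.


Prefactor 12, argument \frac{5}{8}: 0F0 with upper {-} over lower {-}. Verdict at x = \frac{5}{8}: the I5 exponential reduction matches (the 0F0 exponential series at x = \frac{5}{8}). Sum: 12 \cdot e^{\frac{5}{8}}.

The tell: from the first term 12: the running product (C = 12, x = 5/8) telescopes to a rising factorial.
Ratio: r(k) = \frac{5}{8} * 1 / [(k+1)] - rational in k. x = \frac{5}{8}; t_0 = 12; negate the roots.


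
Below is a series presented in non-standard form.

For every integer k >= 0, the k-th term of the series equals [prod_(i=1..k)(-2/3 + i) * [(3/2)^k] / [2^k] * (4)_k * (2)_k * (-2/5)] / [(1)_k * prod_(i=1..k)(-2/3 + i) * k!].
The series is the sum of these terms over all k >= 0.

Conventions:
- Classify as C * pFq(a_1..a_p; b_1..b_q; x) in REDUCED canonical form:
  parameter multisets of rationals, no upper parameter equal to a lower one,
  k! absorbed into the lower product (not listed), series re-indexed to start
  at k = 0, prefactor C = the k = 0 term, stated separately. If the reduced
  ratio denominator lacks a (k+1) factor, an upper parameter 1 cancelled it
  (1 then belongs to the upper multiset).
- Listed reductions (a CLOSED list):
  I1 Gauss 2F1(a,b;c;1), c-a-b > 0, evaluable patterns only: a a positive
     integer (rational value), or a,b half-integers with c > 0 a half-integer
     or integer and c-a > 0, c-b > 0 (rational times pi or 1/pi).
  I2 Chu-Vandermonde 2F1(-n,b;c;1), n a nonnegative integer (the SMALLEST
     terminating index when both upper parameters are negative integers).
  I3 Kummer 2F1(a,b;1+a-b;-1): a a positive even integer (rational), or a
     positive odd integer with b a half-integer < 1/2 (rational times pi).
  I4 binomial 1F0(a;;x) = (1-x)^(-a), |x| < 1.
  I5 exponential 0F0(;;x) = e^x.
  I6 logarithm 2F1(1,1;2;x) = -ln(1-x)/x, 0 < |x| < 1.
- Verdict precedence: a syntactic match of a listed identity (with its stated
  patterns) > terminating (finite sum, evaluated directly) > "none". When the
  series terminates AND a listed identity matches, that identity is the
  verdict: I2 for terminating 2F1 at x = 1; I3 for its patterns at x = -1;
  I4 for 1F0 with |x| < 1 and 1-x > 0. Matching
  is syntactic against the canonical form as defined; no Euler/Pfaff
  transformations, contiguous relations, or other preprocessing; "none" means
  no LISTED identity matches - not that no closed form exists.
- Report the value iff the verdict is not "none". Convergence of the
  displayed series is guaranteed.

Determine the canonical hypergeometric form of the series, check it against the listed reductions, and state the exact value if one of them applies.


Classification (C = -2/5): 2F1 with upper {2, 4}, lower {1}, argument x = 3/4. Verdict: none. A 2F1 with upper {2, 4} fits none of I1-I6 at x = 3/4; the sum runs forever.

Key step: x = (3/4) and the lower running product (C = -2/5) is a rising factorial.
Adjacent-term ratio: r(k) = (3/4) * (k+2) (k+4) / [(k+1) (k+1)] - rational in k. x = (3/4); t_0 = -2/5; negate the roots.


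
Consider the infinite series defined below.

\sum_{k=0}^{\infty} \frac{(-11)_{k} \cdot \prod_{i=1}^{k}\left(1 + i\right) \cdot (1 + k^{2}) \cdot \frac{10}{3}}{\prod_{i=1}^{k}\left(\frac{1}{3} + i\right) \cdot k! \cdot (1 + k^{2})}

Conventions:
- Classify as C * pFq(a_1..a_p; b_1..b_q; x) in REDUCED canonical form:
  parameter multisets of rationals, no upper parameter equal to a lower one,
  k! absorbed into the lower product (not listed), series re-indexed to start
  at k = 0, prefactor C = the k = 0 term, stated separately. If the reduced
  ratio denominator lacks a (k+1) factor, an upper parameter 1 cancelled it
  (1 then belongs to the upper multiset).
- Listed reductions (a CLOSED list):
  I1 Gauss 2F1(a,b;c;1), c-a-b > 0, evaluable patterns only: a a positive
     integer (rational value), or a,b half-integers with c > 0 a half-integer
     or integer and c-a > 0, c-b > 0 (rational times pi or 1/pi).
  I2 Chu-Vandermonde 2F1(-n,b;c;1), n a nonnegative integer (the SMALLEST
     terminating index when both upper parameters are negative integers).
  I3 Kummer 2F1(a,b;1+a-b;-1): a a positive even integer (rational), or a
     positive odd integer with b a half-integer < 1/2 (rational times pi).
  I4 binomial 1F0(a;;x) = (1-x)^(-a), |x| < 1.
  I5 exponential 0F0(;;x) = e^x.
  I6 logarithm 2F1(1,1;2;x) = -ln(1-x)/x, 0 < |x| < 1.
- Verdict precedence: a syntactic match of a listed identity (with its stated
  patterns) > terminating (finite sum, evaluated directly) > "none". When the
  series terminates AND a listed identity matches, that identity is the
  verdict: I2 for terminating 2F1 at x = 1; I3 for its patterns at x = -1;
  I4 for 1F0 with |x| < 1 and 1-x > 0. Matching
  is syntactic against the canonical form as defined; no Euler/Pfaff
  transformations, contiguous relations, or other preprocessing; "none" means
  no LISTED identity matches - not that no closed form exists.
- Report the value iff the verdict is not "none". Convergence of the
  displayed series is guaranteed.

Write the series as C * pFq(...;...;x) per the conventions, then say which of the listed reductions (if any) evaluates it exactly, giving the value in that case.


Classification (C = \frac{10}{3}): 2F1 with upper {-11, 2}, lower {\frac{4}{3}}, argument x = 1. Verdict at x = 1: Vandermonde's identity (I2) matches (terminating 2F1 at x = 1 with n = 11, b = 2, c = \frac{4}{3}). Value: -\frac{10}{1581}.

The tell: x = 1 and the running product (C = 10/3) telescopes to a rising factorial.
Consecutive-term ratio: r(k) = 1 * (k-11) (k+2) / [(k+\frac{4}{3}) (k+1)] - poly over poly, x = 1 from leading terms; C = \frac{10}{3} at k = 0.
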